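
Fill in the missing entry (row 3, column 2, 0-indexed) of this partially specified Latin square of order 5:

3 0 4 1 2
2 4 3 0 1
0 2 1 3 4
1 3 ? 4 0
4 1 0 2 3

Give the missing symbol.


Row 3 contains symbols [0, 1, 3, 4] — missing [2].
Column 2 contains symbols [0, 1, 3, 4] — missing [2].
The missing symbol must appear in both missing sets; intersection = [2].
Therefore the hidden value is 2.

Missing value = 2.


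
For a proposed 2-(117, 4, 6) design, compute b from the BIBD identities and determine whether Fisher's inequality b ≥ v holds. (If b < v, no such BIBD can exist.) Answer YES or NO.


r = λ(v − 1)/(k − 1) = 6·116/3 = 232.
b = vr/k = 117·232/4 = 6786.
Fisher's inequality: b ≥ v ⇔ 6786 ≥ 117? YES.

YES


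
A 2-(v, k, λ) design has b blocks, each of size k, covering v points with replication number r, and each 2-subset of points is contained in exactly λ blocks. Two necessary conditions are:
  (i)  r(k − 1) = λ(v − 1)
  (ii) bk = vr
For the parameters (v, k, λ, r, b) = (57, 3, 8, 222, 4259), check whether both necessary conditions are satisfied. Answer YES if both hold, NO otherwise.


Condition (i): r(k − 1) = 222·2 = 444; λ(v − 1) = 8·56 = 448. Match? NO.
Condition (ii): bk = 4259·3 = 12777; vr = 57·222 = 12654. Match? NO.
Both conditions hold? NO.

NO


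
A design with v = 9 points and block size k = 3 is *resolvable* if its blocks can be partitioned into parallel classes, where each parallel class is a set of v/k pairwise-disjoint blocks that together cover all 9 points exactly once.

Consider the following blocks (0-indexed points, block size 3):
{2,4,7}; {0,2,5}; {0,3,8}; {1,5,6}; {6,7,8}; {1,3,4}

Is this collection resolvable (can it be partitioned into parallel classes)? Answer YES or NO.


v = 9, block size k = 3, number of blocks = 6.
For resolvability, blocks must partition into parallel classes of size v/k = 3.
Total blocks must therefore be a multiple of 3: 6 = 3·2 + 0 ⇒ divisible ✓.
Greedy packing gives 2 candidate class(es). Each should be a full parallel class (size 3, covers all 9 points).
  Class 1 (3 blocks): {2,4,7}; {0,3,8}; {1,5,6}. Points covered: [0, 1, 2, 3, 4, 5, 6, 7, 8].
  Class 2 (3 blocks): {0,2,5}; {6,7,8}; {1,3,4}. Points covered: [0, 1, 2, 3, 4, 5, 6, 7, 8].
All classes full (size 3)? YES. All classes cover every point? YES.
Resolvable? YES.

YES


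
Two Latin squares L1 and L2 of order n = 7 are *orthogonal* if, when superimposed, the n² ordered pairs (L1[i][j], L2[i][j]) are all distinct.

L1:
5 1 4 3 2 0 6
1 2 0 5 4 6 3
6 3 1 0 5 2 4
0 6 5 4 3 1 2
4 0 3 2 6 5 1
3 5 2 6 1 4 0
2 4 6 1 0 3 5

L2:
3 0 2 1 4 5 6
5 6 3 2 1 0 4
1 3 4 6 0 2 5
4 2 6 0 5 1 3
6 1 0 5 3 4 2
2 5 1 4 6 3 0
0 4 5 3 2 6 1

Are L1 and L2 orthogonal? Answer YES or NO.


Form the n² = 49 superimposed pairs (L1[i][j], L2[i][j]), row by row (rows and columns indexed from 0):
row 0: (5,3) (1,0) (4,2) (3,1) (2,4) (0,5) (6,6)
row 1: (1,5) (2,6) (0,3) (5,2) (4,1) (6,0) (3,4)
row 2: (6,1) (3,3) (1,4) (0,6) (5,0) (2,2) (4,5)
row 3: (0,4) (6,2) (5,6) (4,0) (3,5) (1,1) (2,3)
row 4: (4,6) (0,1) (3,0) (2,5) (6,3) (5,4) (1,2)
row 5: (3,2) (5,5) (2,1) (6,4) (1,6) (4,3) (0,0)
row 6: (2,0) (4,4) (6,5) (1,3) (0,2) (3,6) (5,1)
Orthogonality requires all 49 pairs distinct.
Check by first coordinate: for each symbol s of L1, list the L2 entries in the n cells where L1 = s; they must all differ.
  L1 = 0: L2 entries (in reading order) 5, 3, 6, 4, 1, 0, 2 — all 7 distinct ✓
  L1 = 1: L2 entries (in reading order) 0, 5, 4, 1, 2, 6, 3 — all 7 distinct ✓
  L1 = 2: L2 entries (in reading order) 4, 6, 2, 3, 5, 1, 0 — all 7 distinct ✓
  L1 = 3: L2 entries (in reading order) 1, 4, 3, 5, 0, 2, 6 — all 7 distinct ✓
  L1 = 4: L2 entries (in reading order) 2, 1, 5, 0, 6, 3, 4 — all 7 distinct ✓
  L1 = 5: L2 entries (in reading order) 3, 2, 0, 6, 4, 5, 1 — all 7 distinct ✓
  L1 = 6: L2 entries (in reading order) 6, 0, 1, 2, 3, 4, 5 — all 7 distinct ✓
Every symbol of L1 meets every symbol of L2 exactly once, so all 49 pairs are distinct (49 of 49).
Conclusion: YES.

YES


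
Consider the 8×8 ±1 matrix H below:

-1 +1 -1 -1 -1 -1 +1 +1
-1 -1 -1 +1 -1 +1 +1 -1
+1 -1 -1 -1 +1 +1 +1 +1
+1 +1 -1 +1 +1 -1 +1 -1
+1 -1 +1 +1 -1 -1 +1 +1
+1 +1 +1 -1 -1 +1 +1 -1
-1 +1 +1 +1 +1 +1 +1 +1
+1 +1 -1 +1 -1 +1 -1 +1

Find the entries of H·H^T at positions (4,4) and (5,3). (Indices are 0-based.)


Row 3 of H: [1, 1, -1, 1, 1, -1, 1, -1].
Row 4 of H: [1, -1, 1, 1, -1, -1, 1, 1].
Row 5 of H: [1, 1, 1, -1, -1, 1, 1, -1].
(H·H^T)[4][4] = Σ_j H[4][j]·H[4][j] = (1)² + (-1)² + (1)² + (1)² + (-1)² + (-1)² + (1)² + (1)² = 1 + 1 + 1 + 1 + 1 + 1 + 1 + 1 = 8.
(H·H^T)[5][3] = Σ_j H[5][j]·H[3][j] = (1)·(1) + (1)·(1) + (1)·(-1) + (-1)·(1) + (-1)·(1) + (1)·(-1) + (1)·(1) + (-1)·(-1) = 1 + 1 + -1 + -1 + -1 + -1 + 1 + 1 = 0.
So rows 5 and 3 are orthogonal; the diagonal entry equals n = 8.

(4,4) entry = 8; (5,3) entry = 0.


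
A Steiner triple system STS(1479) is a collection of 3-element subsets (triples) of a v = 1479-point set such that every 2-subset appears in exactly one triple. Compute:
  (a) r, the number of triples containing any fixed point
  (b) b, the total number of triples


An STS(v) is a 2-(v, 3, 1) BIBD: block size k = 3, λ = 1.
Replication: r(k − 1) = λ(v − 1) ⇒ r·2 = 1479 − 1 = 1478 ⇒ r = 739.
Block count: b = v(v − 1)/6 = 1479·1478/6 = 2185962/6 = 364327.
(Check via bk = vr: 364327·3 = 1092981 = 1479·739 = 1092981 ✓.)

r = 739, b = 364327.


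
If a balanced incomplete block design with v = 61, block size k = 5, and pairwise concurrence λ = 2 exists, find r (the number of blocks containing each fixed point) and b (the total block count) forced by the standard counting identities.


Any 2-(v, k, λ) BIBD satisfies two necessary conditions:
  (i)  Each point sits in r blocks, and counting incidences through any fixed point gives r(k − 1) = λ(v − 1), so r = λ(v − 1)/(k − 1).
  (ii) Total incidences bk = vr, so b = vr/k.
Step 1: r = λ(v − 1)/(k − 1) = 2·(61 − 1)/(5 − 1) = 2·60/4 = 120/4 = 30.
Step 2: b = vr/k = 61·30/5 = 1830/5 = 366.
Check integrality: r = 30 ∈ Z ✓, b = 366 ∈ Z ✓.
(These identities are necessary conditions: they determine r and b for any design with these parameters, but do not by themselves prove that one exists.)

r = 30, b = 366.


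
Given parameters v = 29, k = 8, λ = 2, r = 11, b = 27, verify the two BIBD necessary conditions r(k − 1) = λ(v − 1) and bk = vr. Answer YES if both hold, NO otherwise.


Condition (i): r(k − 1) = 11·7 = 77; λ(v − 1) = 2·28 = 56. Match? NO.
Condition (ii): bk = 27·8 = 216; vr = 29·11 = 319. Match? NO.
Both conditions hold? NO.

NO


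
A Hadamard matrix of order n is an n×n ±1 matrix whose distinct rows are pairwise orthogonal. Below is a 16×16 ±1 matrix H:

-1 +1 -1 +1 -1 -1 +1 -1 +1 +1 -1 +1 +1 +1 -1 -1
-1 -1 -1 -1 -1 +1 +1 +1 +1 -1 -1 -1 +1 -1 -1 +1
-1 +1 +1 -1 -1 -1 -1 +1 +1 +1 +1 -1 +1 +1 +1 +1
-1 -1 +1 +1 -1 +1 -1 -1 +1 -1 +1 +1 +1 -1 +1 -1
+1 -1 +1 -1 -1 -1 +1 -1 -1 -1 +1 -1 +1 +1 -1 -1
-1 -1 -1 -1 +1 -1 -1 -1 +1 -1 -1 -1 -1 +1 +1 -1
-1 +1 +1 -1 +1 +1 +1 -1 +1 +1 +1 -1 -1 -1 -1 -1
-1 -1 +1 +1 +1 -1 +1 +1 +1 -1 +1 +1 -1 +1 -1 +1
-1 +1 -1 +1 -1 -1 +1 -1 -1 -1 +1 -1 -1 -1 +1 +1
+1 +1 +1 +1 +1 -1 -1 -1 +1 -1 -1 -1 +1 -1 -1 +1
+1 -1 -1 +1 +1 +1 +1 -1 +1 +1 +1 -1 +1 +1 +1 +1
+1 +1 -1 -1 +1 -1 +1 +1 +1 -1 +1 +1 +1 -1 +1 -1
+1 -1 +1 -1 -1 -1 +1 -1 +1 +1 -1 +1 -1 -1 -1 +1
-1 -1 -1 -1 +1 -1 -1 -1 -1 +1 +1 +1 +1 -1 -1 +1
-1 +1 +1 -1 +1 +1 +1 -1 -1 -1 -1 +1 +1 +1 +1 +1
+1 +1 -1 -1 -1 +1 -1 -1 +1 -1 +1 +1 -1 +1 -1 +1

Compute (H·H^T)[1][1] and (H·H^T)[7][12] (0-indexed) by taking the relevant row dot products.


Row 1 of H: [-1, -1, -1, -1, -1, 1, 1, 1, 1, -1, -1, -1, 1, -1, -1, 1].
Row 7 of H: [-1, -1, 1, 1, 1, -1, 1, 1, 1, -1, 1, 1, -1, 1, -1, 1].
Row 12 of H: [1, -1, 1, -1, -1, -1, 1, -1, 1, 1, -1, 1, -1, -1, -1, 1].
(H·H^T)[1][1] = Σ_j H[1][j]·H[1][j] = (-1)² + (-1)² + (-1)² + (-1)² + (-1)² + (1)² + (1)² + (1)² + (1)² + (-1)² + (-1)² + (-1)² + (1)² + (-1)² + (-1)² + (1)² = 1 + 1 + 1 + 1 + 1 + 1 + 1 + 1 + 1 + 1 + 1 + 1 + 1 + 1 + 1 + 1 = 16.
(H·H^T)[7][12] = Σ_j H[7][j]·H[12][j] = (-1)·(1) + (-1)·(-1) + (1)·(1) + (1)·(-1) + (1)·(-1) + (-1)·(-1) + (1)·(1) + (1)·(-1) + (1)·(1) + (-1)·(1) + (1)·(-1) + (1)·(1) + (-1)·(-1) + (1)·(-1) + (-1)·(-1) + (1)·(1) = -1 + 1 + 1 + -1 + -1 + 1 + 1 + -1 + 1 + -1 + -1 + 1 + 1 + -1 + 1 + 1 = 2.
Rows 7 and 12 are not orthogonal (dot product = 2 ≠ 0), so H is not a Hadamard matrix.

(1,1) entry = 16; (7,12) entry = 2.


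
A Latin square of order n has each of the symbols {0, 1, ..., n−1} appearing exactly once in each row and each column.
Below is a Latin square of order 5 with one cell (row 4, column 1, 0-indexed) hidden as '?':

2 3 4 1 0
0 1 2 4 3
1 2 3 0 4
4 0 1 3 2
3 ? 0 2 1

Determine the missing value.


Row 4 contains symbols [0, 1, 2, 3] — missing [4].
Column 1 contains symbols [0, 1, 2, 3] — missing [4].
The missing symbol must appear in both missing sets; intersection = [4].
Therefore the hidden value is 4.

Missing value = 4.


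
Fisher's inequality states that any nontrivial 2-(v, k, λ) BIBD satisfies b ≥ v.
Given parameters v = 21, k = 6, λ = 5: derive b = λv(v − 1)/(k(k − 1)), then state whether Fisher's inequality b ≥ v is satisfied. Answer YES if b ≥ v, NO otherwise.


r = λ(v − 1)/(k − 1) = 5·20/5 = 20.
b = vr/k = 21·20/6 = 70.
Fisher's inequality: b ≥ v ⇔ 70 ≥ 21? YES.

YES


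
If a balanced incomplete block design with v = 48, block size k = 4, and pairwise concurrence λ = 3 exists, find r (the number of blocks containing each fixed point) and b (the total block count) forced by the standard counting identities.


Any 2-(v, k, λ) BIBD satisfies two necessary conditions:
  (i)  Each point sits in r blocks, and counting incidences through any fixed point gives r(k − 1) = λ(v − 1), so r = λ(v − 1)/(k − 1).
  (ii) Total incidences bk = vr, so b = vr/k.
Step 1: r = λ(v − 1)/(k − 1) = 3·(48 − 1)/(4 − 1) = 3·47/3 = 141/3 = 47.
Step 2: b = vr/k = 48·47/4 = 2256/4 = 564.
Check integrality: r = 47 ∈ Z ✓, b = 564 ∈ Z ✓.
(These identities are necessary conditions: they determine r and b for any design with these parameters, but do not by themselves prove that one exists.)

r = 47, b = 564.


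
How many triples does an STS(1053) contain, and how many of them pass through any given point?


An STS(v) is a 2-(v, 3, 1) BIBD: block size k = 3, λ = 1.
Replication: r(k − 1) = λ(v − 1) ⇒ r·2 = 1053 − 1 = 1052 ⇒ r = 526.
Block count: b = v(v − 1)/6 = 1053·1052/6 = 1107756/6 = 184626.

r = 526, b = 184626.


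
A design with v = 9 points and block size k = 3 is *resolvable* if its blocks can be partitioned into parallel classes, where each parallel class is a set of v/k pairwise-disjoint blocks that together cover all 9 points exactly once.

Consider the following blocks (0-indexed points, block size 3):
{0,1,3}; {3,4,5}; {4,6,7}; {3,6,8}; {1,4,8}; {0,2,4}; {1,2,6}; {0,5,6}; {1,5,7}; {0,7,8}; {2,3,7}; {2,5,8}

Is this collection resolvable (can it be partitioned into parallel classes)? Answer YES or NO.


v = 9, block size k = 3, number of blocks = 12.
For resolvability, blocks must partition into parallel classes of size v/k = 3.
Total blocks must therefore be a multiple of 3: 12 = 3·4 + 0 ⇒ divisible ✓.
Greedy packing gives 4 candidate class(es). Each should be a full parallel class (size 3, covers all 9 points).
  Class 1 (3 blocks): {0,1,3}; {4,6,7}; {2,5,8}. Points covered: [0, 1, 2, 3, 4, 5, 6, 7, 8].
  Class 2 (3 blocks): {3,4,5}; {1,2,6}; {0,7,8}. Points covered: [0, 1, 2, 3, 4, 5, 6, 7, 8].
  Class 3 (3 blocks): {3,6,8}; {0,2,4}; {1,5,7}. Points covered: [0, 1, 2, 3, 4, 5, 6, 7, 8].
  Class 4 (3 blocks): {1,4,8}; {0,5,6}; {2,3,7}. Points covered: [0, 1, 2, 3, 4, 5, 6, 7, 8].
All classes full (size 3)? YES. All classes cover every point? YES.
Resolvable? YES.

YES


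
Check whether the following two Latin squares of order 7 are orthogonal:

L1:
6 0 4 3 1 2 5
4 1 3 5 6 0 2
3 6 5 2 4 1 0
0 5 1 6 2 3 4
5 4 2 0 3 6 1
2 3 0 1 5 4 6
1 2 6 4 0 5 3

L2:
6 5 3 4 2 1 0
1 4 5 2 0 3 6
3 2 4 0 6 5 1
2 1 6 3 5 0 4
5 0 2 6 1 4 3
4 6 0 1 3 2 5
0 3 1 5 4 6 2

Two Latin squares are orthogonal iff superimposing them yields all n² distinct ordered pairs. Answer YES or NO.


Form the n² = 49 superimposed pairs (L1[i][j], L2[i][j]), row by row (rows and columns indexed from 0):
row 0: (6,6) (0,5) (4,3) (3,4) (1,2) (2,1) (5,0)
row 1: (4,1) (1,4) (3,5) (5,2) (6,0) (0,3) (2,6)
row 2: (3,3) (6,2) (5,4) (2,0) (4,6) (1,5) (0,1)
row 3: (0,2) (5,1) (1,6) (6,3) (2,5) (3,0) (4,4)
row 4: (5,5) (4,0) (2,2) (0,6) (3,1) (6,4) (1,3)
row 5: (2,4) (3,6) (0,0) (1,1) (5,3) (4,2) (6,5)
row 6: (1,0) (2,3) (6,1) (4,5) (0,4) (5,6) (3,2)
Orthogonality requires all 49 pairs distinct.
Check by first coordinate: for each symbol s of L1, list the L2 entries in the n cells where L1 = s; they must all differ.
  L1 = 0: L2 entries (in reading order) 5, 3, 1, 2, 6, 0, 4 — all 7 distinct ✓
  L1 = 1: L2 entries (in reading order) 2, 4, 5, 6, 3, 1, 0 — all 7 distinct ✓
  L1 = 2: L2 entries (in reading order) 1, 6, 0, 5, 2, 4, 3 — all 7 distinct ✓
  L1 = 3: L2 entries (in reading order) 4, 5, 3, 0, 1, 6, 2 — all 7 distinct ✓
  L1 = 4: L2 entries (in reading order) 3, 1, 6, 4, 0, 2, 5 — all 7 distinct ✓
  L1 = 5: L2 entries (in reading order) 0, 2, 4, 1, 5, 3, 6 — all 7 distinct ✓
  L1 = 6: L2 entries (in reading order) 6, 0, 2, 3, 4, 5, 1 — all 7 distinct ✓
Every symbol of L1 meets every symbol of L2 exactly once, so all 49 pairs are distinct (49 of 49).
Conclusion: YES.

YES


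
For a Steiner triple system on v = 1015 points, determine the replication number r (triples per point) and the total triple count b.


An STS(v) is a 2-(v, 3, 1) BIBD: block size k = 3, λ = 1.
Replication: r(k − 1) = λ(v − 1) ⇒ r·2 = 1015 − 1 = 1014 ⇒ r = 507.
Block count: b = v(v − 1)/6 = 1015·1014/6 = 1029210/6 = 171535.

r = 507, b = 171535.


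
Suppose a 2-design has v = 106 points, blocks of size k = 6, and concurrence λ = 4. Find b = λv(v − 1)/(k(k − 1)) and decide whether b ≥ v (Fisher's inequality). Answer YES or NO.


r = λ(v − 1)/(k − 1) = 4·105/5 = 84.
b = vr/k = 106·84/6 = 1484.
Fisher's inequality: b ≥ v ⇔ 1484 ≥ 106? YES.

YES


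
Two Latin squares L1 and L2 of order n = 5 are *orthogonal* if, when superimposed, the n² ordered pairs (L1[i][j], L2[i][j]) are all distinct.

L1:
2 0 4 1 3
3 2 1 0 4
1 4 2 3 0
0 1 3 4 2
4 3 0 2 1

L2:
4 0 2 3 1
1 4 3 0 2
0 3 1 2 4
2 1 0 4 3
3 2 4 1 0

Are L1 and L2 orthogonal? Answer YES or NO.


Form the n² = 25 superimposed pairs (L1[i][j], L2[i][j]), row by row (rows and columns indexed from 0):
row 0: (2,4) (0,0) (4,2) (1,3) (3,1)
row 1: (3,1) (2,4) (1,3) (0,0) (4,2)
row 2: (1,0) (4,3) (2,1) (3,2) (0,4)
row 3: (0,2) (1,1) (3,0) (4,4) (2,3)
row 4: (4,3) (3,2) (0,4) (2,1) (1,0)
Orthogonality requires all 25 pairs distinct.
But the pair (3,1) repeats: cell (0,4) has L1 = 3, L2 = 1, and cell (1,0) has L1 = 3, L2 = 1.
A repeated pair means some other pair never occurs (only 15 distinct pairs out of 25), so the squares are not orthogonal.
Conclusion: NO.

NO


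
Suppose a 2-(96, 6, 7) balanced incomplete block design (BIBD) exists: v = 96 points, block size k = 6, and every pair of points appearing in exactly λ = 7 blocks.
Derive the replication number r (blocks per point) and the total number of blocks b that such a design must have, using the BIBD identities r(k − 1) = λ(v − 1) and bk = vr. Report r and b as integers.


Any 2-(v, k, λ) BIBD satisfies two necessary conditions:
  (i)  Each point sits in r blocks, and counting incidences through any fixed point gives r(k − 1) = λ(v − 1), so r = λ(v − 1)/(k − 1).
  (ii) Total incidences bk = vr, so b = vr/k.
Step 1: r = λ(v − 1)/(k − 1) = 7·(96 − 1)/(6 − 1) = 7·95/5 = 665/5 = 133.
Step 2: b = vr/k = 96·133/6 = 12768/6 = 2128.
Check integrality: r = 133 ∈ Z ✓, b = 2128 ∈ Z ✓.
(These identities are necessary conditions: they determine r and b for any design with these parameters, but do not by themselves prove that one exists.)

r = 133, b = 2128.


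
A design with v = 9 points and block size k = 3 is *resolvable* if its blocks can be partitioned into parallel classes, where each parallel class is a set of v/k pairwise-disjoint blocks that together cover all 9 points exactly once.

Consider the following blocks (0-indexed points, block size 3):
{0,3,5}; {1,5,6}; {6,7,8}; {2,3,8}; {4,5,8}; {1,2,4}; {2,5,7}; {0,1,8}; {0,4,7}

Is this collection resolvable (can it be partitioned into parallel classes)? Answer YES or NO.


v = 9, block size k = 3, number of blocks = 9.
For resolvability, blocks must partition into parallel classes of size v/k = 3.
Total blocks must therefore be a multiple of 3: 9 = 3·3 + 0 ⇒ divisible ✓.
Consider block {4,5,8}. It intersects every other block in the collection, so no parallel class of size 3 can contain it.
Since every block must belong to some parallel class in a resolution, the collection cannot be partitioned into parallel classes.
Resolvable? NO.

NO


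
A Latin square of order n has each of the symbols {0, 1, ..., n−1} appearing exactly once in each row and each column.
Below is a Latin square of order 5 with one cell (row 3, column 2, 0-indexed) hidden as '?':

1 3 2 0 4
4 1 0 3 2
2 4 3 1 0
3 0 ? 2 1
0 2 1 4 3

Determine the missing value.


Row 3 contains symbols [0, 1, 2, 3] — missing [4].
Column 2 contains symbols [0, 1, 2, 3] — missing [4].
The missing symbol must appear in both missing sets; intersection = [4].
Therefore the hidden value is 4.

Missing value = 4.


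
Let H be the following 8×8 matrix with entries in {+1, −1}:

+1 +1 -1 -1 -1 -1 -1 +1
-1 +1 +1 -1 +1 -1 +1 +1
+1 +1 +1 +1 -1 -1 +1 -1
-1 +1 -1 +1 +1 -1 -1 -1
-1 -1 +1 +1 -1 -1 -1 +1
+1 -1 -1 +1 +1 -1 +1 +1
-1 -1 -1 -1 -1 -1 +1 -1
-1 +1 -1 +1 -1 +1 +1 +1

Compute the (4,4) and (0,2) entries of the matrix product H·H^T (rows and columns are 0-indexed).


Row 0 of H: [1, 1, -1, -1, -1, -1, -1, 1].
Row 2 of H: [1, 1, 1, 1, -1, -1, 1, -1].
Row 4 of H: [-1, -1, 1, 1, -1, -1, -1, 1].
(H·H^T)[4][4] = Σ_j H[4][j]·H[4][j] = (-1)² + (-1)² + (1)² + (1)² + (-1)² + (-1)² + (-1)² + (1)² = 1 + 1 + 1 + 1 + 1 + 1 + 1 + 1 = 8.
(H·H^T)[0][2] = Σ_j H[0][j]·H[2][j] = (1)·(1) + (1)·(1) + (-1)·(1) + (-1)·(1) + (-1)·(-1) + (-1)·(-1) + (-1)·(1) + (1)·(-1) = 1 + 1 + -1 + -1 + 1 + 1 + -1 + -1 = 0.
So rows 0 and 2 are orthogonal; the diagonal entry equals n = 8.

(4,4) entry = 8; (0,2) entry = 0.


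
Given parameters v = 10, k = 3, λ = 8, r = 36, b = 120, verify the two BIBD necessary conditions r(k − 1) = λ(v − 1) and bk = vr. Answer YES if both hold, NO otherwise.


Condition (i): r(k − 1) = 36·2 = 72; λ(v − 1) = 8·9 = 72. Match? YES.
Condition (ii): bk = 120·3 = 360; vr = 10·36 = 360. Match? YES.
Both conditions hold? YES.

YES


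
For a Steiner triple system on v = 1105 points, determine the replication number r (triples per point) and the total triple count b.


An STS(v) is a 2-(v, 3, 1) BIBD: block size k = 3, λ = 1.
Replication: r(k − 1) = λ(v − 1) ⇒ r·2 = 1105 − 1 = 1104 ⇒ r = 552.
Block count: b = v(v − 1)/6 = 1105·1104/6 = 1219920/6 = 203320.

r = 552, b = 203320.


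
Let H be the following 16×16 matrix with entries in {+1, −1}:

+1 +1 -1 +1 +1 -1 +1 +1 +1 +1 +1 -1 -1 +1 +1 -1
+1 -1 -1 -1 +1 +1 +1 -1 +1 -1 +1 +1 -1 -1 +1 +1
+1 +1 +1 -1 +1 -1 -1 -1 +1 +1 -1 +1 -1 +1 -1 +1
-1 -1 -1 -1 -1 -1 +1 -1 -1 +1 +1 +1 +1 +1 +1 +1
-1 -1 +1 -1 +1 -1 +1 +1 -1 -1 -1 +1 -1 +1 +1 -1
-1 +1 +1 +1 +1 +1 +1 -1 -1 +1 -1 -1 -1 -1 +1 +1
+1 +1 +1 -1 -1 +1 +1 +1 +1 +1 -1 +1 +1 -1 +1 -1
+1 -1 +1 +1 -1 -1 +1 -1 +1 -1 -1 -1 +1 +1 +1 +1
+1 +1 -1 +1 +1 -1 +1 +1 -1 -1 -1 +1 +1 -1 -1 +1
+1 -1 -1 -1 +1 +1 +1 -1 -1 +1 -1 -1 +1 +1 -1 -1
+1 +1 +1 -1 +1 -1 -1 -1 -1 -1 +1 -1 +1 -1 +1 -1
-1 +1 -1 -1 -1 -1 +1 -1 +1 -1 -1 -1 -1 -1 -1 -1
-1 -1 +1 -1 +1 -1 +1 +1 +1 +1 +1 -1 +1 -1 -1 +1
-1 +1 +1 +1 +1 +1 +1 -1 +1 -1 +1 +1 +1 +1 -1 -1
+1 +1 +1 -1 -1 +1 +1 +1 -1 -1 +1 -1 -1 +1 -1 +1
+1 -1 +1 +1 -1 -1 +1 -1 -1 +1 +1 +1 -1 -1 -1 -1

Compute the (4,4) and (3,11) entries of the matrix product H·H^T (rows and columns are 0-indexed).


Row 3 of H: [-1, -1, -1, -1, -1, -1, 1, -1, -1, 1, 1, 1, 1, 1, 1, 1].
Row 4 of H: [-1, -1, 1, -1, 1, -1, 1, 1, -1, -1, -1, 1, -1, 1, 1, -1].
Row 11 of H: [-1, 1, -1, -1, -1, -1, 1, -1, 1, -1, -1, -1, -1, -1, -1, -1].
(H·H^T)[4][4] = Σ_j H[4][j]·H[4][j] = (-1)² + (-1)² + (1)² + (-1)² + (1)² + (-1)² + (1)² + (1)² + (-1)² + (-1)² + (-1)² + (1)² + (-1)² + (1)² + (1)² + (-1)² = 1 + 1 + 1 + 1 + 1 + 1 + 1 + 1 + 1 + 1 + 1 + 1 + 1 + 1 + 1 + 1 = 16.
(H·H^T)[3][11] = Σ_j H[3][j]·H[11][j] = (-1)·(-1) + (-1)·(1) + (-1)·(-1) + (-1)·(-1) + (-1)·(-1) + (-1)·(-1) + (1)·(1) + (-1)·(-1) + (-1)·(1) + (1)·(-1) + (1)·(-1) + (1)·(-1) + (1)·(-1) + (1)·(-1) + (1)·(-1) + (1)·(-1) = 1 + -1 + 1 + 1 + 1 + 1 + 1 + 1 + -1 + -1 + -1 + -1 + -1 + -1 + -1 + -1 = -2.
Rows 3 and 11 are not orthogonal (dot product = -2 ≠ 0), so H is not a Hadamard matrix.

(4,4) entry = 16; (3,11) entry = -2.


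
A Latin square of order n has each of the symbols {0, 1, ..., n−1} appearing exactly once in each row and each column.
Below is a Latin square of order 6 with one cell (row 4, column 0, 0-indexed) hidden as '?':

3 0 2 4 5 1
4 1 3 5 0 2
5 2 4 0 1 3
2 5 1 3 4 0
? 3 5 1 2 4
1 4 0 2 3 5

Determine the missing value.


Row 4 contains symbols [1, 2, 3, 4, 5] — missing [0].
Column 0 contains symbols [1, 2, 3, 4, 5] — missing [0].
The missing symbol must appear in both missing sets; intersection = [0].
Therefore the hidden value is 0.

Missing value = 0.


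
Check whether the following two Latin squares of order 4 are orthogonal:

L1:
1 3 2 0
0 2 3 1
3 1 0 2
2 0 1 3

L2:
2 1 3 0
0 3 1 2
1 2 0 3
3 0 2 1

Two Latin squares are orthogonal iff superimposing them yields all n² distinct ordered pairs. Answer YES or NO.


Form the n² = 16 superimposed pairs (L1[i][j], L2[i][j]), row by row (rows and columns indexed from 0):
row 0: (1,2) (3,1) (2,3) (0,0)
row 1: (0,0) (2,3) (3,1) (1,2)
row 2: (3,1) (1,2) (0,0) (2,3)
row 3: (2,3) (0,0) (1,2) (3,1)
Orthogonality requires all 16 pairs distinct.
But the pair (0,0) repeats: cell (0,3) has L1 = 0, L2 = 0, and cell (1,0) has L1 = 0, L2 = 0.
A repeated pair means some other pair never occurs (only 4 distinct pairs out of 16), so the squares are not orthogonal.
Conclusion: NO.

NO


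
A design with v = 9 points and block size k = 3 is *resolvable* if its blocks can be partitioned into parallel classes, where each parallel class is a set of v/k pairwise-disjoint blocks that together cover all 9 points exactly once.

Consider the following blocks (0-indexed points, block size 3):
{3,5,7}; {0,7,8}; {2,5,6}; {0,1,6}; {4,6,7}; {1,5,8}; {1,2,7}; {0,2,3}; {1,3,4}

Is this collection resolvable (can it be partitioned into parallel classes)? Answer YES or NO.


v = 9, block size k = 3, number of blocks = 9.
For resolvability, blocks must partition into parallel classes of size v/k = 3.
Total blocks must therefore be a multiple of 3: 9 = 3·3 + 0 ⇒ divisible ✓.
Consider block {3,5,7}. The only other block(s) in the collection disjoint from it are {0,1,6} — just 1 block(s). Any parallel class containing {3,5,7} would need 2 other blocks each disjoint from it, so no parallel class of size 3 can contain {3,5,7}.
Since every block must belong to some parallel class in a resolution, the collection cannot be partitioned into parallel classes.
Resolvable? NO.

NO


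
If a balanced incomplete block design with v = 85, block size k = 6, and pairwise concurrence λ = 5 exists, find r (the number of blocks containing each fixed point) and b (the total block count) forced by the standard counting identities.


Any 2-(v, k, λ) BIBD satisfies two necessary conditions:
  (i)  Each point sits in r blocks, and counting incidences through any fixed point gives r(k − 1) = λ(v − 1), so r = λ(v − 1)/(k − 1).
  (ii) Total incidences bk = vr, so b = vr/k.
Step 1: r = λ(v − 1)/(k − 1) = 5·(85 − 1)/(6 − 1) = 5·84/5 = 420/5 = 84.
Step 2: b = vr/k = 85·84/6 = 7140/6 = 1190.
Check integrality: r = 84 ∈ Z ✓, b = 1190 ∈ Z ✓.
(These identities are necessary conditions: they determine r and b for any design with these parameters, but do not by themselves prove that one exists.)

r = 84, b = 1190.


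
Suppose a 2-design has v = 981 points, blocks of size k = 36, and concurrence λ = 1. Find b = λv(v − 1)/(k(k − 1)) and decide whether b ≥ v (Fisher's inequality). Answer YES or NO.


r = λ(v − 1)/(k − 1) = 1·980/35 = 28.
b = vr/k = 981·28/36 = 763.
Fisher's inequality: b ≥ v ⇔ 763 ≥ 981? NO.

NO


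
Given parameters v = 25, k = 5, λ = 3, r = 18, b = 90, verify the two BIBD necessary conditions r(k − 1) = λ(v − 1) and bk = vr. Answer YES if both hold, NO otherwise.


Condition (i): r(k − 1) = 18·4 = 72; λ(v − 1) = 3·24 = 72. Match? YES.
Condition (ii): bk = 90·5 = 450; vr = 25·18 = 450. Match? YES.
Both conditions hold? YES.

YES


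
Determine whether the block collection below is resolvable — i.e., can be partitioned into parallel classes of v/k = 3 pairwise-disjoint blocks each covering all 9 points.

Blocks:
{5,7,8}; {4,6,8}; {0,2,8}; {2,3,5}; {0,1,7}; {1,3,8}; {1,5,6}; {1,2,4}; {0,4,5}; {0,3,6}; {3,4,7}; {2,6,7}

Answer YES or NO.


v = 9, block size k = 3, number of blocks = 12.
For resolvability, blocks must partition into parallel classes of size v/k = 3.
Total blocks must therefore be a multiple of 3: 12 = 3·4 + 0 ⇒ divisible ✓.
Greedy packing gives 4 candidate class(es). Each should be a full parallel class (size 3, covers all 9 points).
  Class 1 (3 blocks): {5,7,8}; {1,2,4}; {0,3,6}. Points covered: [0, 1, 2, 3, 4, 5, 6, 7, 8].
  Class 2 (3 blocks): {4,6,8}; {2,3,5}; {0,1,7}. Points covered: [0, 1, 2, 3, 4, 5, 6, 7, 8].
  Class 3 (3 blocks): {0,2,8}; {1,5,6}; {3,4,7}. Points covered: [0, 1, 2, 3, 4, 5, 6, 7, 8].
  Class 4 (3 blocks): {1,3,8}; {0,4,5}; {2,6,7}. Points covered: [0, 1, 2, 3, 4, 5, 6, 7, 8].
All classes full (size 3)? YES. All classes cover every point? YES.
Resolvable? YES.

YES


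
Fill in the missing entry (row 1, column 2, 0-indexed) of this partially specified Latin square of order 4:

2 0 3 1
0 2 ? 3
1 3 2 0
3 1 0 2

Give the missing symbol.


Row 1 contains symbols [0, 2, 3] — missing [1].
Column 2 contains symbols [0, 2, 3] — missing [1].
The missing symbol must appear in both missing sets; intersection = [1].
Therefore the hidden value is 1.

Missing value = 1.


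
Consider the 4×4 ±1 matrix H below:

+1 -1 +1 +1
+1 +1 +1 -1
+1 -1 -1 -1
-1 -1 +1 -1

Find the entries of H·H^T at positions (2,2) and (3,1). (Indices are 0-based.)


Row 1 of H: [1, 1, 1, -1].
Row 2 of H: [1, -1, -1, -1].
Row 3 of H: [-1, -1, 1, -1].
(H·H^T)[2][2] = Σ_j H[2][j]·H[2][j] = (1)² + (-1)² + (-1)² + (-1)² = 1 + 1 + 1 + 1 = 4.
(H·H^T)[3][1] = Σ_j H[3][j]·H[1][j] = (-1)·(1) + (-1)·(1) + (1)·(1) + (-1)·(-1) = -1 + -1 + 1 + 1 = 0.
So rows 3 and 1 are orthogonal; the diagonal entry equals n = 4.

(2,2) entry = 4; (3,1) entry = 0.


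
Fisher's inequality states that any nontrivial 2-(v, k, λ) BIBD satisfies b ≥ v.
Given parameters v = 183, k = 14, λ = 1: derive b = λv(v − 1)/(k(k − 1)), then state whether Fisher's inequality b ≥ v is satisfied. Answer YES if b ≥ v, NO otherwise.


b = λv(v − 1)/(k(k − 1)) = 1·183·182/(14·13) = 33306/182 = 183.
Compare with v = 183: b ≥ v, so Fisher's inequality holds.

YES


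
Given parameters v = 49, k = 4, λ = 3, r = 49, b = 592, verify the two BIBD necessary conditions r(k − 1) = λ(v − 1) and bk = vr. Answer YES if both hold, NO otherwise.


Condition (i): r(k − 1) = 49·3 = 147; λ(v − 1) = 3·48 = 144. Match? NO.
Condition (ii): bk = 592·4 = 2368; vr = 49·49 = 2401. Match? NO.
Both conditions hold? NO.

NO


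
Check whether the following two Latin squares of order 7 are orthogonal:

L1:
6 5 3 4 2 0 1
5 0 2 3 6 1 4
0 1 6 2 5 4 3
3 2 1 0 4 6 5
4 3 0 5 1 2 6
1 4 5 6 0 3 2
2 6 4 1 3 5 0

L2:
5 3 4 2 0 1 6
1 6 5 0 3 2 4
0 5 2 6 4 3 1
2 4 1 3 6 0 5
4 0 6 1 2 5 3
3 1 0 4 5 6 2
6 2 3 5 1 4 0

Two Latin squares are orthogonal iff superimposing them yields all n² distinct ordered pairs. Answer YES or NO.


Form the n² = 49 superimposed pairs (L1[i][j], L2[i][j]), row by row (rows and columns indexed from 0):
row 0: (6,5) (5,3) (3,4) (4,2) (2,0) (0,1) (1,6)
row 1: (5,1) (0,6) (2,5) (3,0) (6,3) (1,2) (4,4)
row 2: (0,0) (1,5) (6,2) (2,6) (5,4) (4,3) (3,1)
row 3: (3,2) (2,4) (1,1) (0,3) (4,6) (6,0) (5,5)
row 4: (4,4) (3,0) (0,6) (5,1) (1,2) (2,5) (6,3)
row 5: (1,3) (4,1) (5,0) (6,4) (0,5) (3,6) (2,2)
row 6: (2,6) (6,2) (4,3) (1,5) (3,1) (5,4) (0,0)
Orthogonality requires all 49 pairs distinct.
But the pair (4,4) repeats: cell (1,6) has L1 = 4, L2 = 4, and cell (4,0) has L1 = 4, L2 = 4.
A repeated pair means some other pair never occurs (only 35 distinct pairs out of 49), so the squares are not orthogonal.
Conclusion: NO.

NO


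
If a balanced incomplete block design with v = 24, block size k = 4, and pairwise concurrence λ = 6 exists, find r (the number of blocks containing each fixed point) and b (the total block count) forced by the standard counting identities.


Any 2-(v, k, λ) BIBD satisfies two necessary conditions:
  (i)  Each point sits in r blocks, and counting incidences through any fixed point gives r(k − 1) = λ(v − 1), so r = λ(v − 1)/(k − 1).
  (ii) Total incidences bk = vr, so b = vr/k.
Step 1: r = λ(v − 1)/(k − 1) = 6·(24 − 1)/(4 − 1) = 6·23/3 = 138/3 = 46.
Step 2: b = vr/k = 24·46/4 = 1104/4 = 276.
Check integrality: r = 46 ∈ Z ✓, b = 276 ∈ Z ✓.
(These identities are necessary conditions: they determine r and b for any design with these parameters, but do not by themselves prove that one exists.)

r = 46, b = 276.


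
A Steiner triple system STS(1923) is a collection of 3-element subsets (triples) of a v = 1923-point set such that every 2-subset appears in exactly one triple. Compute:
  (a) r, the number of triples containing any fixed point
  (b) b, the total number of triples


An STS(v) is a 2-(v, 3, 1) BIBD: block size k = 3, λ = 1.
Replication: r(k − 1) = λ(v − 1) ⇒ r·2 = 1923 − 1 = 1922 ⇒ r = 961.
Block count: bk = vr ⇒ b·3 = 1923·961 = 1848003 ⇒ b = 616001.
(Check via b = v(v − 1)/6 = 1923·1922/6 = 3696006/6 = 616001.)

r = 961, b = 616001.


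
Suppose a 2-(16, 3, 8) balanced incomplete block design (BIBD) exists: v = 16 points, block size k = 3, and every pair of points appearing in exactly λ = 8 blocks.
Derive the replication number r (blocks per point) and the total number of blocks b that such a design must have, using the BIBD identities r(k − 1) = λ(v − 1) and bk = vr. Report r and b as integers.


Any 2-(v, k, λ) BIBD satisfies two necessary conditions:
  (i)  Each point sits in r blocks, and counting incidences through any fixed point gives r(k − 1) = λ(v − 1), so r = λ(v − 1)/(k − 1).
  (ii) Total incidences bk = vr, so b = vr/k.
Step 1: r = λ(v − 1)/(k − 1) = 8·(16 − 1)/(3 − 1) = 8·15/2 = 120/2 = 60.
Step 2: b = vr/k = 16·60/3 = 960/3 = 320.
Check integrality: r = 60 ∈ Z ✓, b = 320 ∈ Z ✓.
(These identities are necessary conditions: they determine r and b for any design with these parameters, but do not by themselves prove that one exists.)

r = 60, b = 320.


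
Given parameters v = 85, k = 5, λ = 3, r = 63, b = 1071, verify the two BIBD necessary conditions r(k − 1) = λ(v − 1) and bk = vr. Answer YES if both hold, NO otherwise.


Condition (i): r(k − 1) = 63·4 = 252; λ(v − 1) = 3·84 = 252. Match? YES.
Condition (ii): bk = 1071·5 = 5355; vr = 85·63 = 5355. Match? YES.
Both conditions hold? YES.

YES


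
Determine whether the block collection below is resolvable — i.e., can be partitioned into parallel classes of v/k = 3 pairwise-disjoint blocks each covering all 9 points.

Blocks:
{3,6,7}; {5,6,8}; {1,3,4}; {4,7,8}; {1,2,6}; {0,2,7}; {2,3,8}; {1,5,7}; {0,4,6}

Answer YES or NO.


v = 9, block size k = 3, number of blocks = 9.
For resolvability, blocks must partition into parallel classes of size v/k = 3.
Total blocks must therefore be a multiple of 3: 9 = 3·3 + 0 ⇒ divisible ✓.
Consider block {3,6,7}. It intersects every other block in the collection, so no parallel class of size 3 can contain it.
Since every block must belong to some parallel class in a resolution, the collection cannot be partitioned into parallel classes.
Resolvable? NO.

NO


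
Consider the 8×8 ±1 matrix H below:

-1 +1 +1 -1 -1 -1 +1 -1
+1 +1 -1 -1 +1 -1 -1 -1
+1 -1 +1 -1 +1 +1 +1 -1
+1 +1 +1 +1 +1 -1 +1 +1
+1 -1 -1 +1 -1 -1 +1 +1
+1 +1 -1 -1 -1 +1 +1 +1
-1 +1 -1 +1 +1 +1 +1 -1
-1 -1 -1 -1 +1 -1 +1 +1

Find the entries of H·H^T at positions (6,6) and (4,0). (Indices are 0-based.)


Row 0 of H: [-1, 1, 1, -1, -1, -1, 1, -1].
Row 4 of H: [1, -1, -1, 1, -1, -1, 1, 1].
Row 6 of H: [-1, 1, -1, 1, 1, 1, 1, -1].
(H·H^T)[6][6] = Σ_j H[6][j]·H[6][j] = (-1)² + (1)² + (-1)² + (1)² + (1)² + (1)² + (1)² + (-1)² = 1 + 1 + 1 + 1 + 1 + 1 + 1 + 1 = 8.
(H·H^T)[4][0] = Σ_j H[4][j]·H[0][j] = (1)·(-1) + (-1)·(1) + (-1)·(1) + (1)·(-1) + (-1)·(-1) + (-1)·(-1) + (1)·(1) + (1)·(-1) = -1 + -1 + -1 + -1 + 1 + 1 + 1 + -1 = -2.
Rows 4 and 0 are not orthogonal (dot product = -2 ≠ 0), so H is not a Hadamard matrix.

(6,6) entry = 8; (4,0) entry = -2.


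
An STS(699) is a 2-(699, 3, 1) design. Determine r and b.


An STS(v) is a 2-(v, 3, 1) BIBD: block size k = 3, λ = 1.
Replication: r(k − 1) = λ(v − 1) ⇒ r·2 = 699 − 1 = 698 ⇒ r = 349.
Block count: bk = vr ⇒ b·3 = 699·349 = 243951 ⇒ b = 81317.

r = 349, b = 81317.


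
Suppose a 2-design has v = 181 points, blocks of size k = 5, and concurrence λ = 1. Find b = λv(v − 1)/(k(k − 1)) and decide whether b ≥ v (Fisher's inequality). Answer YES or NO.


b = λv(v − 1)/(k(k − 1)) = 1·181·180/(5·4) = 32580/20 = 1629.
Compare with v = 181: b ≥ v, so Fisher's inequality holds.

YES


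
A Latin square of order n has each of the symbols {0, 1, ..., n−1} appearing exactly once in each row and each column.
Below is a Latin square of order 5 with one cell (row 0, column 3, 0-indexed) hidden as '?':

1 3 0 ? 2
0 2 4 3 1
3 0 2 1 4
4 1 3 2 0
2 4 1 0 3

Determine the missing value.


Row 0 contains symbols [0, 1, 2, 3] — missing [4].
Column 3 contains symbols [0, 1, 2, 3] — missing [4].
The missing symbol must appear in both missing sets; intersection = [4].
Therefore the hidden value is 4.

Missing value = 4.


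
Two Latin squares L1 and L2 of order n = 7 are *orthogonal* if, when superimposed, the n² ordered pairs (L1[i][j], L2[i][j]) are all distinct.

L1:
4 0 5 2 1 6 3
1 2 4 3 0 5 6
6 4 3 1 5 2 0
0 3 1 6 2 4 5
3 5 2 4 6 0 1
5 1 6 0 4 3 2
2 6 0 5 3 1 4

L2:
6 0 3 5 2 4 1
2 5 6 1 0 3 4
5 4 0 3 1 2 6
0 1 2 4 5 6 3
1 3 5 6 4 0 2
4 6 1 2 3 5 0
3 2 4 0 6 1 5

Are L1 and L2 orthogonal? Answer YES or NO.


Form the n² = 49 superimposed pairs (L1[i][j], L2[i][j]), row by row (rows and columns indexed from 0):
row 0: (4,6) (0,0) (5,3) (2,5) (1,2) (6,4) (3,1)
row 1: (1,2) (2,5) (4,6) (3,1) (0,0) (5,3) (6,4)
row 2: (6,5) (4,4) (3,0) (1,3) (5,1) (2,2) (0,6)
row 3: (0,0) (3,1) (1,2) (6,4) (2,5) (4,6) (5,3)
row 4: (3,1) (5,3) (2,5) (4,6) (6,4) (0,0) (1,2)
row 5: (5,4) (1,6) (6,1) (0,2) (4,3) (3,5) (2,0)
row 6: (2,3) (6,2) (0,4) (5,0) (3,6) (1,1) (4,5)
Orthogonality requires all 49 pairs distinct.
But the pair (1,2) repeats: cell (0,4) has L1 = 1, L2 = 2, and cell (1,0) has L1 = 1, L2 = 2.
A repeated pair means some other pair never occurs (only 28 distinct pairs out of 49), so the squares are not orthogonal.
Conclusion: NO.

NO


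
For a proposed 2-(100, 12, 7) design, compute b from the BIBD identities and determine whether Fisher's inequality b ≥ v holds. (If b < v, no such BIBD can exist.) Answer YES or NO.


b = λv(v − 1)/(k(k − 1)) = 7·100·99/(12·11) = 69300/132 = 525.
Compare with v = 100: b ≥ v, so Fisher's inequality holds.

YES


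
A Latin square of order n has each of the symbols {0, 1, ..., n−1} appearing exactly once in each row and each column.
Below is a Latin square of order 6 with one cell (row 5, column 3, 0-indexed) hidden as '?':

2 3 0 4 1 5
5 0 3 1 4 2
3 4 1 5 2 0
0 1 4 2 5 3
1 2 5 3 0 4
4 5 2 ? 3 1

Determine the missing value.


Row 5 contains symbols [1, 2, 3, 4, 5] — missing [0].
Column 3 contains symbols [1, 2, 3, 4, 5] — missing [0].
The missing symbol must appear in both missing sets; intersection = [0].
Therefore the hidden value is 0.

Missing value = 0.


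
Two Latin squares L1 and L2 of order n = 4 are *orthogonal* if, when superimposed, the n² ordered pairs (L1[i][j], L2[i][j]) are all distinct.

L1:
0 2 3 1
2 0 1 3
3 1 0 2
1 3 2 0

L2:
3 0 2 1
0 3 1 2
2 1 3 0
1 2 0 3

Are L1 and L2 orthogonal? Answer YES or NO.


Form the n² = 16 superimposed pairs (L1[i][j], L2[i][j]), row by row (rows and columns indexed from 0):
row 0: (0,3) (2,0) (3,2) (1,1)
row 1: (2,0) (0,3) (1,1) (3,2)
row 2: (3,2) (1,1) (0,3) (2,0)
row 3: (1,1) (3,2) (2,0) (0,3)
Orthogonality requires all 16 pairs distinct.
But the pair (2,0) repeats: cell (0,1) has L1 = 2, L2 = 0, and cell (1,0) has L1 = 2, L2 = 0.
A repeated pair means some other pair never occurs (only 4 distinct pairs out of 16), so the squares are not orthogonal.
Conclusion: NO.

NO


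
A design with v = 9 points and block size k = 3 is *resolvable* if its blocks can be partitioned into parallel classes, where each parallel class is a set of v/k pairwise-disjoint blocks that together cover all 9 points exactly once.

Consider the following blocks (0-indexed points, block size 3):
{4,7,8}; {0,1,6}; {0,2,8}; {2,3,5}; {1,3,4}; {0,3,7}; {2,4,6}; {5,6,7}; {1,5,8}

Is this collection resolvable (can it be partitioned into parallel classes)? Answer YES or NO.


v = 9, block size k = 3, number of blocks = 9.
For resolvability, blocks must partition into parallel classes of size v/k = 3.
Total blocks must therefore be a multiple of 3: 9 = 3·3 + 0 ⇒ divisible ✓.
Greedy packing gives 3 candidate class(es). Each should be a full parallel class (size 3, covers all 9 points).
  Class 1 (3 blocks): {4,7,8}; {0,1,6}; {2,3,5}. Points covered: [0, 1, 2, 3, 4, 5, 6, 7, 8].
  Class 2 (3 blocks): {0,2,8}; {1,3,4}; {5,6,7}. Points covered: [0, 1, 2, 3, 4, 5, 6, 7, 8].
  Class 3 (3 blocks): {0,3,7}; {2,4,6}; {1,5,8}. Points covered: [0, 1, 2, 3, 4, 5, 6, 7, 8].
All classes full (size 3)? YES. All classes cover every point? YES.
Resolvable? YES.

YES


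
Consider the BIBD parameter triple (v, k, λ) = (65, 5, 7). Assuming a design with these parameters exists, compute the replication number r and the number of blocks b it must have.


Any 2-(v, k, λ) BIBD satisfies two necessary conditions:
  (i)  Each point sits in r blocks, and counting incidences through any fixed point gives r(k − 1) = λ(v − 1), so r = λ(v − 1)/(k − 1).
  (ii) Total incidences bk = vr, so b = vr/k.
Step 1: r = λ(v − 1)/(k − 1) = 7·(65 − 1)/(5 − 1) = 7·64/4 = 448/4 = 112.
Step 2: b = vr/k = 65·112/5 = 7280/5 = 1456.
Check integrality: r = 112 ∈ Z ✓, b = 1456 ∈ Z ✓.
(These identities are necessary conditions: they determine r and b for any design with these parameters, but do not by themselves prove that one exists.)

r = 112, b = 1456.


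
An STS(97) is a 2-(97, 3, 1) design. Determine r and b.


An STS(v) is a 2-(v, 3, 1) BIBD: block size k = 3, λ = 1.
Replication: r(k − 1) = λ(v − 1) ⇒ r·2 = 97 − 1 = 96 ⇒ r = 48.
Block count: b = v(v − 1)/6 = 97·96/6 = 9312/6 = 1552.

r = 48, b = 1552.


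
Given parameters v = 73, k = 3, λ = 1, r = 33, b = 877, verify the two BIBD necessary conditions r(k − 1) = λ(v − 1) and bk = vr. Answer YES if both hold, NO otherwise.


Condition (i): r(k − 1) = 33·2 = 66; λ(v − 1) = 1·72 = 72. Match? NO.
Condition (ii): bk = 877·3 = 2631; vr = 73·33 = 2409. Match? NO.
Both conditions hold? NO.

NO


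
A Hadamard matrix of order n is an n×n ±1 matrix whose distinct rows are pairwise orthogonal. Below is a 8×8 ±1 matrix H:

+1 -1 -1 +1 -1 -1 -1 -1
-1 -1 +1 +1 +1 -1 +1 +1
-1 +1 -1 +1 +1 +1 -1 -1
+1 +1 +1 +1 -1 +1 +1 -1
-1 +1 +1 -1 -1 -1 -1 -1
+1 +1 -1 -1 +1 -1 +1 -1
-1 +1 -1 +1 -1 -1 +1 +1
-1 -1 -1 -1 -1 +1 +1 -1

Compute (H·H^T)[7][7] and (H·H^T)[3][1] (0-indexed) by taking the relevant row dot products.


Row 1 of H: [-1, -1, 1, 1, 1, -1, 1, 1].
Row 3 of H: [1, 1, 1, 1, -1, 1, 1, -1].
Row 7 of H: [-1, -1, -1, -1, -1, 1, 1, -1].
(H·H^T)[7][7] = Σ_j H[7][j]·H[7][j] = (-1)² + (-1)² + (-1)² + (-1)² + (-1)² + (1)² + (1)² + (-1)² = 1 + 1 + 1 + 1 + 1 + 1 + 1 + 1 = 8.
(H·H^T)[3][1] = Σ_j H[3][j]·H[1][j] = (1)·(-1) + (1)·(-1) + (1)·(1) + (1)·(1) + (-1)·(1) + (1)·(-1) + (1)·(1) + (-1)·(1) = -1 + -1 + 1 + 1 + -1 + -1 + 1 + -1 = -2.
Rows 3 and 1 are not orthogonal (dot product = -2 ≠ 0), so H is not a Hadamard matrix.

(7,7) entry = 8; (3,1) entry = -2.
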